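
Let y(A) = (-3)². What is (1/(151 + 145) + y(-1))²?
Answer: 7102225/87616 ≈ 81.061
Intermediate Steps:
y(A) = 9
(1/(151 + 145) + y(-1))² = (1/(151 + 145) + 9)² = (1/296 + 9)² = (2665/296)² = 7102225/87616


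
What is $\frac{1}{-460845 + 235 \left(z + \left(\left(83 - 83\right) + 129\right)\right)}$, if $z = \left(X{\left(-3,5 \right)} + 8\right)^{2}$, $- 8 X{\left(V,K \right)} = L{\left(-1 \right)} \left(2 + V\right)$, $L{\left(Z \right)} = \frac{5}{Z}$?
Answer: $- \frac{64}{26735885} \approx -2.3938 \cdot 10^{-6}$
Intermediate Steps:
$X{\left(V,K \right)} = \frac{5}{4} + \frac{5 V}{8}$ ($X{\left(V,K \right)} = - \frac{\frac{5}{-1} \left(2 + V\right)}{8} = - \frac{5 \left(-1\right) \left(2 + V\right)}{8} = - \frac{\left(-5\right) \left(2 + V\right)}{8} = - \frac{-10 - 5 V}{8} = \frac{5}{4} + \frac{5 V}{8}$)
$z = \frac{3481}{64}$ ($z = \left(\left(\frac{5}{4} + \frac{5}{8} \left(-3\right)\right) + 8\right)^{2} = \left(\left(\frac{5}{4} - \frac{15}{8}\right) + 8\right)^{2} = \left(- \frac{5}{8} + 8\right)^{2} = \left(\frac{59}{8}\right)^{2} = \frac{3481}{64} \approx 54.391$)
$\frac{1}{-460845 + 235 \left(z + \left(\left(83 - 83\right) + 129\right)\right)} = \frac{1}{-460845 + 235 \left(\frac{3481}{64} + \left(\left(83 - 83\right) + 129\right)\right)} = \frac{1}{-460845 + 235 \left(\frac{3481}{64} + \left(0 + 129\right)\right)} = \frac{1}{-460845 + 235 \left(\frac{3481}{64} + 129\right)} = \frac{1}{-460845 + 235 \cdot \frac{11737}{64}} = \frac{1}{-460845 + \frac{2758195}{64}} = \frac{1}{- \frac{26735885}{64}} = - \frac{64}{26735885}$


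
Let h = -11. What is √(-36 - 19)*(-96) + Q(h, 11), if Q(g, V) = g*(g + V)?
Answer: -96*I*√55 ≈ -711.96*I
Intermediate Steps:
Q(g, V) = g*(V + g)
√(-36 - 19)*(-96) + Q(h, 11) = √(-36 - 19)*(-96) - 11*(11 - 11) = √(-55)*(-96) - 11*0 = (I*√55)*(-96) + 0 = -96*I*√55 + 0 = -96*I*√55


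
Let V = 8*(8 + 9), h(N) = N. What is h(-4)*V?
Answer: -544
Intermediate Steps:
V = 136 (V = 8*17 = 136)
h(-4)*V = -4*136 = -544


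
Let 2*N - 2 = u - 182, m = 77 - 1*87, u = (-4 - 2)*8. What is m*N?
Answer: 1140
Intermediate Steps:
u = -48 (u = -6*8 = -48)
m = -10 (m = 77 - 87 = -10)
N = -114 (N = 1 + (-48 - 182)/2 = 1 + (½)*(-230) = 1 - 115 = -114)
m*N = -10*(-114) = 1140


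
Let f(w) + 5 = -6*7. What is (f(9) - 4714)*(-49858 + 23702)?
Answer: 124528716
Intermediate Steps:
f(w) = -47 (f(w) = -5 - 6*7 = -5 - 42 = -47)
(f(9) - 4714)*(-49858 + 23702) = (-47 - 4714)*(-49858 + 23702) = -4761*(-26156) = 124528716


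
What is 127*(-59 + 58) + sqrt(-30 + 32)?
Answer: -127 + sqrt(2) ≈ -125.59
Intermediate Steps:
127*(-59 + 58) + sqrt(-30 + 32) = 127*(-1) + sqrt(2) = -127 + sqrt(2)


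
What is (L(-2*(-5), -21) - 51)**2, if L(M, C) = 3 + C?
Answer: 4761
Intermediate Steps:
(L(-2*(-5), -21) - 51)**2 = ((3 - 21) - 51)**2 = (-18 - 51)**2 = (-69)**2 = 4761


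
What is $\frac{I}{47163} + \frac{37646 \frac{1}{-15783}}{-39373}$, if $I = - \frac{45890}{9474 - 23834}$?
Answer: $\frac{1800443520893}{14028869358890004} \approx 0.00012834$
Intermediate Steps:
$I = \frac{4589}{1436}$ ($I = - \frac{45890}{-14360} = \left(-45890\right) \left(- \frac{1}{14360}\right) = \frac{4589}{1436} \approx 3.1957$)
$\frac{I}{47163} + \frac{37646 \frac{1}{-15783}}{-39373} = \frac{4589}{1436 \cdot 47163} + \frac{37646 \frac{1}{-15783}}{-39373} = \frac{4589}{1436} \cdot \frac{1}{47163} + 37646 \left(- \frac{1}{15783}\right) \left(- \frac{1}{39373}\right) = \frac{4589}{67726068} - - \frac{37646}{621424059} = \frac{4589}{67726068} + \frac{37646}{621424059} = \frac{1800443520893}{14028869358890004}$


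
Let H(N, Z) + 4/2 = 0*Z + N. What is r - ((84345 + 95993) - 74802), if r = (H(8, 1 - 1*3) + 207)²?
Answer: -60167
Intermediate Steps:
H(N, Z) = -2 + N (H(N, Z) = -2 + (0*Z + N) = -2 + (0 + N) = -2 + N)
r = 45369 (r = ((-2 + 8) + 207)² = (6 + 207)² = 213² = 45369)
r - ((84345 + 95993) - 74802) = 45369 - ((84345 + 95993) - 74802) = 45369 - (180338 - 74802) = 45369 - 1*105536 = 45369 - 105536 = -60167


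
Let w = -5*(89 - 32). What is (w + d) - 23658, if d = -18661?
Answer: -42604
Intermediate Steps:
w = -285 (w = -5*57 = -285)
(w + d) - 23658 = (-285 - 18661) - 23658 = -18946 - 23658 = -42604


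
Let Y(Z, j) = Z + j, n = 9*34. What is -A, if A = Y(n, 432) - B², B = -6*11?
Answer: 3618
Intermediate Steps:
n = 306
B = -66
A = -3618 (A = (306 + 432) - 1*(-66)² = 738 - 1*4356 = 738 - 4356 = -3618)
-A = -1*(-3618) = 3618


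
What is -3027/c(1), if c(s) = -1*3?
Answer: 1009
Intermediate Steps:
c(s) = -3
-3027/c(1) = -3027/(-3) = -⅓*(-3027) = 1009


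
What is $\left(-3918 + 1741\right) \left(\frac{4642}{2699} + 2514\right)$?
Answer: $- \frac{14781673256}{2699} \approx -5.4767 \cdot 10^{6}$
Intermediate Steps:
$\left(-3918 + 1741\right) \left(\frac{4642}{2699} + 2514\right) = - 2177 \left(4642 \cdot \frac{1}{2699} + 2514\right) = - 2177 \left(\frac{4642}{2699} + 2514\right) = \left(-2177\right) \frac{6789928}{2699} = - \frac{14781673256}{2699}$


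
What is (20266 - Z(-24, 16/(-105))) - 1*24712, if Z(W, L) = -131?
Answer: -4315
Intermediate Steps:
(20266 - Z(-24, 16/(-105))) - 1*24712 = (20266 - 1*(-131)) - 1*24712 = (20266 + 131) - 24712 = 20397 - 24712 = -4315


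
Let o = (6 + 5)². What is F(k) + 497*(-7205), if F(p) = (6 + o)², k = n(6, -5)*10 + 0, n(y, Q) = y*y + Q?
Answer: -3564756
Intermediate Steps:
o = 121 (o = 11² = 121)
n(y, Q) = Q + y² (n(y, Q) = y² + Q = Q + y²)
k = 310 (k = (-5 + 6²)*10 + 0 = (-5 + 36)*10 + 0 = 31*10 + 0 = 310 + 0 = 310)
F(p) = 16129 (F(p) = (6 + 121)² = 127² = 16129)
F(k) + 497*(-7205) = 16129 + 497*(-7205) = 16129 - 3580885 = -3564756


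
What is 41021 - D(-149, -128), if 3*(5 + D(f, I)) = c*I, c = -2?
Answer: 122822/3 ≈ 40941.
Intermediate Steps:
D(f, I) = -5 - 2*I/3 (D(f, I) = -5 + (-2*I)/3 = -5 - 2*I/3)
41021 - D(-149, -128) = 41021 - (-5 - 2/3*(-128)) = 41021 - (-5 + 256/3) = 41021 - 1*241/3 = 41021 - 241/3 = 122822/3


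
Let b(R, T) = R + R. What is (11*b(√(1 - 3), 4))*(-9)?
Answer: -198*I*√2 ≈ -280.01*I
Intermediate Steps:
b(R, T) = 2*R
(11*b(√(1 - 3), 4))*(-9) = (11*(2*√(1 - 3)))*(-9) = (11*(2*√(-2)))*(-9) = (11*(2*(I*√2)))*(-9) = (11*(2*I*√2))*(-9) = (22*I*√2)*(-9) = -198*I*√2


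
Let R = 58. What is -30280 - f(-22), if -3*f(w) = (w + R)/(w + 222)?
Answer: -1513997/50 ≈ -30280.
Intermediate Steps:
f(w) = -(58 + w)/(3*(222 + w)) (f(w) = -(w + 58)/(3*(w + 222)) = -(58 + w)/(3*(222 + w)))
-30280 - f(-22) = -30280 - (-58 - 1*(-22))/(3*(222 - 22)) = -30280 - (-58 + 22)/(3*200) = -30280 - (-36)/(3*200) = -30280 - 1*(-3/50) = -30280 + 3/50 = -1513997/50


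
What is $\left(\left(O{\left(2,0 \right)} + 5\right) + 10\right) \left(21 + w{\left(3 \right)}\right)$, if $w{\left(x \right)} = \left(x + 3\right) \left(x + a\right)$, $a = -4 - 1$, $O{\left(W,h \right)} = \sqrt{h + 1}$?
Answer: $144$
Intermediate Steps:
$O{\left(W,h \right)} = \sqrt{1 + h}$
$a = -5$
$w{\left(x \right)} = \left(-5 + x\right) \left(3 + x\right)$ ($w{\left(x \right)} = \left(x + 3\right) \left(x - 5\right) = \left(3 + x\right) \left(-5 + x\right) = \left(-5 + x\right) \left(3 + x\right)$)
$\left(\left(O{\left(2,0 \right)} + 5\right) + 10\right) \left(21 + w{\left(3 \right)}\right) = \left(\left(\sqrt{1 + 0} + 5\right) + 10\right) \left(21 - \left(21 - 9\right)\right) = \left(\left(\sqrt{1} + 5\right) + 10\right) \left(21 - 12\right) = \left(\left(1 + 5\right) + 10\right) \left(21 - 12\right) = \left(6 + 10\right) 9 = 16 \cdot 9 = 144$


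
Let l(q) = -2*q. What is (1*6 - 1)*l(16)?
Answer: -160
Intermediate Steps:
(1*6 - 1)*l(16) = (1*6 - 1)*(-2*16) = (6 - 1)*(-32) = 5*(-32) = -160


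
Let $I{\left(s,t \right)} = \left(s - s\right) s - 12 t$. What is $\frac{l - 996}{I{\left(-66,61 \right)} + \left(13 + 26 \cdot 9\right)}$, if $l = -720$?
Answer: $\frac{1716}{485} \approx 3.5381$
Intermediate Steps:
$I{\left(s,t \right)} = - 12 t$ ($I{\left(s,t \right)} = 0 s - 12 t = 0 - 12 t = - 12 t$)
$\frac{l - 996}{I{\left(-66,61 \right)} + \left(13 + 26 \cdot 9\right)} = \frac{-720 - 996}{\left(-12\right) 61 + \left(13 + 26 \cdot 9\right)} = - \frac{1716}{-732 + \left(13 + 234\right)} = - \frac{1716}{-732 + 247} = - \frac{1716}{-485} = \left(-1716\right) \left(- \frac{1}{485}\right) = \frac{1716}{485}$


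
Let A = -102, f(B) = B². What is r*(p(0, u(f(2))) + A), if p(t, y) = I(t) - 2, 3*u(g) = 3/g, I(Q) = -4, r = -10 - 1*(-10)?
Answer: 0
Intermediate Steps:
r = 0 (r = -10 + 10 = 0)
u(g) = 1/g (u(g) = (3/g)/3 = 1/g)
p(t, y) = -6 (p(t, y) = -4 - 2 = -6)
r*(p(0, u(f(2))) + A) = 0*(-6 - 102) = 0*(-108) = 0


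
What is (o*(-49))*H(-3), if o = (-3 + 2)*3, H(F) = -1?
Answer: -147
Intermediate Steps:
o = -3 (o = -1*3 = -3)
(o*(-49))*H(-3) = -3*(-49)*(-1) = 147*(-1) = -147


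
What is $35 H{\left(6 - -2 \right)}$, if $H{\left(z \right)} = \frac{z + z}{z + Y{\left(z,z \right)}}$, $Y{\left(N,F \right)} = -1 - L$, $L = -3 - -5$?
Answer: $112$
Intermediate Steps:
$L = 2$ ($L = -3 + 5 = 2$)
$Y{\left(N,F \right)} = -3$ ($Y{\left(N,F \right)} = -1 - 2 = -3$)
$H{\left(z \right)} = \frac{2 z}{-3 + z}$ ($H{\left(z \right)} = \frac{z + z}{z - 3} = \frac{2 z}{-3 + z}$)
$35 H{\left(6 - -2 \right)} = 35 \frac{2 \left(6 - -2\right)}{-3 + \left(6 - -2\right)} = 35 \frac{2 \left(6 + 2\right)}{-3 + \left(6 + 2\right)} = 35 \cdot 2 \cdot 8 \frac{1}{-3 + 8} = 35 \cdot 2 \cdot 8 \cdot \frac{1}{5} = 35 \cdot \frac{16}{5} = 112$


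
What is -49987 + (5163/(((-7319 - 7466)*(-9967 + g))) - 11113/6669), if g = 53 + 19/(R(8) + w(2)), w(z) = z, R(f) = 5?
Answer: -341964979398287911/6840850226535 ≈ -49989.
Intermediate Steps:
g = 390/7 (g = 53 + 19/(5 + 2) = 53 + 19/7 = 390/7 ≈ 55.714)
-49987 + (5163/(((-7319 - 7466)*(-9967 + g))) - 11113/6669) = -49987 + (5163/(((-7319 - 7466)*(-9967 + 390/7))) - 11113/6669) = -49987 + (5163/((-14785*(-69379/7))) - 11113*1/6669) = -49987 + (5163/(1025768515/7) - 11113/6669) = -49987 + (5163*(7/1025768515) - 11113/6669) = -49987 + (36141/1025768515 - 11113/6669) = -49987 - 11399124482866/6840850226535 = -341964979398287911/6840850226535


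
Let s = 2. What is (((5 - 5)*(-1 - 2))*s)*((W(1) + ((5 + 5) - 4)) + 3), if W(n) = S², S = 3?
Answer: 0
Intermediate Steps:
W(n) = 9 (W(n) = 3² = 9)
(((5 - 5)*(-1 - 2))*s)*((W(1) + ((5 + 5) - 4)) + 3) = (((5 - 5)*(-1 - 2))*2)*((9 + ((5 + 5) - 4)) + 3) = ((0*(-3))*2)*((9 + (10 - 4)) + 3) = (0*2)*((9 + 6) + 3) = 0*(15 + 3) = 0*18 = 0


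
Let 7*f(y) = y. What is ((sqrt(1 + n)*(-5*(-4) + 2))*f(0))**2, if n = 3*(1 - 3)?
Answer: 0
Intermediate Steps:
n = -6 (n = 3*(-2) = -6)
f(y) = y/7
((sqrt(1 + n)*(-5*(-4) + 2))*f(0))**2 = ((sqrt(1 - 6)*(-5*(-4) + 2))*((1/7)*0))**2 = ((sqrt(-5)*(20 + 2))*0)**2 = (((I*sqrt(5))*22)*0)**2 = ((22*I*sqrt(5))*0)**2 = 0**2 = 0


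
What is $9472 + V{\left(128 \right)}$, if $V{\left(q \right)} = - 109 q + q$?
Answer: $-4352$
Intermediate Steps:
$V{\left(q \right)} = - 108 q$
$9472 + V{\left(128 \right)} = 9472 - 13824 = -4352$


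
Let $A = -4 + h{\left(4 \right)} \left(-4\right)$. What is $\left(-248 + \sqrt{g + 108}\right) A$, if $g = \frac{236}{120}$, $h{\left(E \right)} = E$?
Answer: $4960 - \frac{2 \sqrt{98970}}{3} \approx 4750.3$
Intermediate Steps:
$g = \frac{59}{30}$ ($g = 236 \cdot \frac{1}{120} = \frac{59}{30} \approx 1.9667$)
$A = -20$ ($A = -4 + 4 \left(-4\right) = -4 - 16 = -20$)
$\left(-248 + \sqrt{g + 108}\right) A = \left(-248 + \sqrt{\frac{59}{30} + 108}\right) \left(-20\right) = \left(-248 + \sqrt{\frac{3299}{30}}\right) \left(-20\right) = \left(-248 + \frac{\sqrt{98970}}{30}\right) \left(-20\right) = 4960 - \frac{2 \sqrt{98970}}{3}$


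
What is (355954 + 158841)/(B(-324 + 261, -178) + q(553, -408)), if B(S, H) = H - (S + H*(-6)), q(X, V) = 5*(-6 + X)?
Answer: 514795/1552 ≈ 331.70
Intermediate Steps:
q(X, V) = -30 + 5*X
B(S, H) = -S + 7*H (B(S, H) = H - (S - 6*H) = H + (-S + 6*H) = -S + 7*H)
(355954 + 158841)/(B(-324 + 261, -178) + q(553, -408)) = (355954 + 158841)/((-(-324 + 261) + 7*(-178)) + (-30 + 5*553)) = 514795/((-1*(-63) - 1246) + (-30 + 2765)) = 514795/((63 - 1246) + 2735) = 514795/(-1183 + 2735) = 514795/1552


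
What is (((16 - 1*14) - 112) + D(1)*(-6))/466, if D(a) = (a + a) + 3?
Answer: -70/233 ≈ -0.30043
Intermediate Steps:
D(a) = 3 + 2*a (D(a) = 2*a + 3 = 3 + 2*a)
(((16 - 1*14) - 112) + D(1)*(-6))/466 = (((16 - 1*14) - 112) + (3 + 2*1)*(-6))/466 = (((16 - 14) - 112) + (3 + 2)*(-6))*(1/466) = ((2 - 112) + 5*(-6))*(1/466) = (-110 - 30)*(1/466) = -140*1/466 = -70/233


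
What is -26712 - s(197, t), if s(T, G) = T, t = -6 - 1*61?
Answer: -26909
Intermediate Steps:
t = -67 (t = -6 - 61 = -67)
-26712 - s(197, t) = -26712 - 1*197 = -26712 - 197 = -26909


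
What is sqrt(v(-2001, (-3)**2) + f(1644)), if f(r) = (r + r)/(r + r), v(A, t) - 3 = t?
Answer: sqrt(13) ≈ 3.6056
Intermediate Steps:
v(A, t) = 3 + t
f(r) = 1 (f(r) = (2*r)/((2*r)) = (2*r)*(1/(2*r)) = 1)
sqrt(v(-2001, (-3)**2) + f(1644)) = sqrt((3 + (-3)**2) + 1) = sqrt((3 + 9) + 1) = sqrt(12 + 1) = sqrt(13)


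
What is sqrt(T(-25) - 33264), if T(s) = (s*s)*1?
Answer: I*sqrt(32639) ≈ 180.66*I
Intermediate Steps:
T(s) = s**2 (T(s) = s**2*1 = s**2)
sqrt(T(-25) - 33264) = sqrt((-25)**2 - 33264) = sqrt(625 - 33264) = sqrt(-32639) = I*sqrt(32639)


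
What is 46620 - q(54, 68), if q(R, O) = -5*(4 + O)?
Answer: 46980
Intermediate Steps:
q(R, O) = -20 - 5*O
46620 - q(54, 68) = 46620 - (-20 - 5*68) = 46620 - (-20 - 340) = 46620 - 1*(-360) = 46620 + 360 = 46980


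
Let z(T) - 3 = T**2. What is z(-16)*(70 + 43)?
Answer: 29267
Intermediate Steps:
z(T) = 3 + T**2
z(-16)*(70 + 43) = (3 + (-16)**2)*(70 + 43) = (3 + 256)*113 = 259*113 = 29267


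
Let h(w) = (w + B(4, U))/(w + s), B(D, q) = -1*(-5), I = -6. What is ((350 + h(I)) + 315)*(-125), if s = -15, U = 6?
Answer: -1745750/21 ≈ -83131.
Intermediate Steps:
B(D, q) = 5
h(w) = (5 + w)/(-15 + w) (h(w) = (w + 5)/(w - 15) = (5 + w)/(-15 + w))
((350 + h(I)) + 315)*(-125) = ((350 + (5 - 6)/(-15 - 6)) + 315)*(-125) = ((350 - 1/(-21)) + 315)*(-125) = ((350 - 1/21*(-1)) + 315)*(-125) = ((350 + 1/21) + 315)*(-125) = (7351/21 + 315)*(-125) = (13966/21)*(-125) = -1745750/21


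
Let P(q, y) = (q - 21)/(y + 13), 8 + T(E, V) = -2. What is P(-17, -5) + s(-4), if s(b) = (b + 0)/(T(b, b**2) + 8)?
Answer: -11/4 ≈ -2.7500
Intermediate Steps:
T(E, V) = -10 (T(E, V) = -8 - 2 = -10)
P(q, y) = (-21 + q)/(13 + y)
s(b) = -b/2 (s(b) = (b + 0)/(-10 + 8) = b/(-2) = b*(-1/2) = -b/2)
P(-17, -5) + s(-4) = (-21 - 17)/(13 - 5) - 1/2*(-4) = -38/8 + 2 = (1/8)*(-38) + 2 = -19/4 + 2 = -11/4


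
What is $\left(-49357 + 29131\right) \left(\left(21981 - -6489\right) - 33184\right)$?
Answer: $95345364$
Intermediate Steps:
$\left(-49357 + 29131\right) \left(\left(21981 - -6489\right) - 33184\right) = - 20226 \left(\left(21981 + 6489\right) - 33184\right) = - 20226 \left(28470 - 33184\right) = \left(-20226\right) \left(-4714\right) = 95345364$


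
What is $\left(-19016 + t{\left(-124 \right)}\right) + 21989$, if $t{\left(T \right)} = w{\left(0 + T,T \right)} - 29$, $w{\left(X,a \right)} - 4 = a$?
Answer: $2824$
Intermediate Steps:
$w{\left(X,a \right)} = 4 + a$
$t{\left(T \right)} = -25 + T$ ($t{\left(T \right)} = \left(4 + T\right) - 29 = -25 + T$)
$\left(-19016 + t{\left(-124 \right)}\right) + 21989 = \left(-19016 - 149\right) + 21989 = -19165 + 21989 = 2824$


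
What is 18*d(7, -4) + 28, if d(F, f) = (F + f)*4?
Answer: 244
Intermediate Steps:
d(F, f) = 4*F + 4*f
18*d(7, -4) + 28 = 18*(4*7 + 4*(-4)) + 28 = 18*(28 - 16) + 28 = 18*12 + 28 = 216 + 28 = 244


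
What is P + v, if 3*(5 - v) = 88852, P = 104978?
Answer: 226097/3 ≈ 75366.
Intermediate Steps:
v = -88837/3 (v = 5 - ⅓*88852 = 5 - 88852/3 = -88837/3 ≈ -29612.)
P + v = 104978 - 88837/3 = 226097/3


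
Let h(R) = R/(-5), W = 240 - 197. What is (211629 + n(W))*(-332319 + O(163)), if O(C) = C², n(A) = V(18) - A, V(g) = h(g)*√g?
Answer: -64692419500 + 3302100*√2 ≈ -6.4688e+10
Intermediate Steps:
W = 43
h(R) = -R/5 (h(R) = R*(-⅕) = -R/5)
V(g) = -g^(3/2)/5 (V(g) = (-g/5)*√g = -g^(3/2)/5)
n(A) = -A - 54*√2/5 (n(A) = -54*√2/5 - A = -A - 54*√2/5)
(211629 + n(W))*(-332319 + O(163)) = (211629 + (-1*43 - 54*√2/5))*(-332319 + 163²) = (211629 + (-43 - 54*√2/5))*(-332319 + 26569) = (211586 - 54*√2/5)*(-305750) = -64692419500 + 3302100*√2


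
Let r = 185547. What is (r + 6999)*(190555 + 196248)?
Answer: 74477370438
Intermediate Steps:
(r + 6999)*(190555 + 196248) = (185547 + 6999)*(190555 + 196248) = 192546*386803 = 74477370438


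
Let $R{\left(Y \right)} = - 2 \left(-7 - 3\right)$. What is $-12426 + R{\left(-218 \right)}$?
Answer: $-12406$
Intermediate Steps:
$R{\left(Y \right)} = 20$ ($R{\left(Y \right)} = \left(-2\right) \left(-10\right) = 20$)
$-12426 + R{\left(-218 \right)} = -12426 + 20 = -12406$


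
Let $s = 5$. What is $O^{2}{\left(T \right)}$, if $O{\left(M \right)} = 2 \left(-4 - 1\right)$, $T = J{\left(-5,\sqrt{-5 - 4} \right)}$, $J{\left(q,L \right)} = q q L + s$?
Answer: $100$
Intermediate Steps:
$J{\left(q,L \right)} = 5 + L q^{2}$ ($J{\left(q,L \right)} = q q L + 5 = q^{2} L + 5 = L q^{2} + 5 = 5 + L q^{2}$)
$T = 5 + 75 i$ ($T = 5 + \sqrt{-5 - 4} \left(-5\right)^{2} = 5 + \sqrt{-9} \cdot 25 = 5 + 3 i 25 = 5 + 75 i \approx 5.0 + 75.0 i$)
$O{\left(M \right)} = -10$ ($O{\left(M \right)} = 2 \left(-5\right) = -10$)
$O^{2}{\left(T \right)} = \left(-10\right)^{2} = 100$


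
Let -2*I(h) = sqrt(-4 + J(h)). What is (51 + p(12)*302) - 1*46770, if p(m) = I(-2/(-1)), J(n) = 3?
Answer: -46719 - 151*I ≈ -46719.0 - 151.0*I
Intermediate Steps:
I(h) = -I/2 (I(h) = -sqrt(-4 + 3)/2 = -I/2)
p(m) = -I/2
(51 + p(12)*302) - 1*46770 = (51 - I/2*302) - 1*46770 = (51 - 151*I) - 46770 = -46719 - 151*I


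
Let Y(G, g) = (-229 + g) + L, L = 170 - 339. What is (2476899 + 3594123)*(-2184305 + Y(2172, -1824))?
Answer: -13274453520594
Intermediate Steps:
L = -169
Y(G, g) = -398 + g (Y(G, g) = (-229 + g) - 169 = -398 + g)
(2476899 + 3594123)*(-2184305 + Y(2172, -1824)) = (2476899 + 3594123)*(-2184305 + (-398 - 1824)) = 6071022*(-2184305 - 2222) = 6071022*(-2186527) = -13274453520594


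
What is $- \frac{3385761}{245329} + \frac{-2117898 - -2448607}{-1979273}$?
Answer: $- \frac{6782477840014}{485573065817} \approx -13.968$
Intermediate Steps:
$- \frac{3385761}{245329} + \frac{-2117898 - -2448607}{-1979273} = \left(-3385761\right) \frac{1}{245329} + \left(-2117898 + 2448607\right) \left(- \frac{1}{1979273}\right) = - \frac{3385761}{245329} + 330709 \left(- \frac{1}{1979273}\right) = - \frac{3385761}{245329} - \frac{330709}{1979273} = - \frac{6782477840014}{485573065817}$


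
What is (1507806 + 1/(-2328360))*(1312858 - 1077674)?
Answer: 103208004807518282/291045 ≈ 3.5461e+11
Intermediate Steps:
(1507806 + 1/(-2328360))*(1312858 - 1077674) = (1507806 - 1/2328360)*235184 = (3510715178159/2328360)*235184 = 103208004807518282/291045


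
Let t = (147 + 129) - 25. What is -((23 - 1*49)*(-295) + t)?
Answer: -7921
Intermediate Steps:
t = 251 (t = 276 - 25 = 251)
-((23 - 1*49)*(-295) + t) = -((23 - 1*49)*(-295) + 251) = -((23 - 49)*(-295) + 251) = -(-26*(-295) + 251) = -(7670 + 251) = -1*7921 = -7921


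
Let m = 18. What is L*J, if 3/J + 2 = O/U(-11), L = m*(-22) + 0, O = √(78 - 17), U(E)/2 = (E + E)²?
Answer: 742123008/1249345 + 383328*√61/1249345 ≈ 596.41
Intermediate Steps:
U(E) = 8*E² (U(E) = 2*(E + E)² = 2*(2*E)² = 2*(4*E²) = 8*E²)
O = √61 ≈ 7.8102
L = -396 (L = 18*(-22) + 0 = -396 + 0 = -396)
J = 3/(-2 + √61/968) (J = 3/(-2 + √61/((8*(-11)²))) = 3/(-2 + √61/((8*121))) = 3/(-2 + √61/968) ≈ -1.5061)
L*J = -396*(-1874048/1249345 - 968*√61/1249345) = 742123008/1249345 + 383328*√61/1249345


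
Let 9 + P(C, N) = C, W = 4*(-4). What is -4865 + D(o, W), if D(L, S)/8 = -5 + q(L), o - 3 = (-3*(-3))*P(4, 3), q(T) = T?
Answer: -5241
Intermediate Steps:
W = -16
P(C, N) = -9 + C
o = -42 (o = 3 + (-3*(-3))*(-9 + 4) = 3 + 9*(-5) = 3 - 45 = -42)
D(L, S) = -40 + 8*L (D(L, S) = 8*(-5 + L) = -40 + 8*L)
-4865 + D(o, W) = -4865 + (-40 + 8*(-42)) = -4865 + (-40 - 336) = -4865 - 376 = -5241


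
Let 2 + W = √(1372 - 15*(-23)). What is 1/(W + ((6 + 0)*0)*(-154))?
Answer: 2/1713 + √1717/1713 ≈ 0.025357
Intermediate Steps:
W = -2 + √1717 (W = -2 + √(1372 - 15*(-23)) = -2 + √(1372 + 345) = -2 + √1717 ≈ 39.437)
1/(W + ((6 + 0)*0)*(-154)) = 1/((-2 + √1717) + ((6 + 0)*0)*(-154)) = 1/((-2 + √1717) + (6*0)*(-154)) = 1/((-2 + √1717) + 0*(-154)) = 1/((-2 + √1717) + 0) = 1/(-2 + √1717)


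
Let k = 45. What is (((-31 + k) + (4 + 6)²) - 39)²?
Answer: 5625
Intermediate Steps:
(((-31 + k) + (4 + 6)²) - 39)² = (((-31 + 45) + (4 + 6)²) - 39)² = ((14 + 10²) - 39)² = ((14 + 100) - 39)² = (114 - 39)² = 75² = 5625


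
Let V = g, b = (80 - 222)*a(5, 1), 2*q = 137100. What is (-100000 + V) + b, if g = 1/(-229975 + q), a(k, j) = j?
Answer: -16165422351/161425 ≈ -1.0014e+5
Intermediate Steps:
q = 68550 (q = (1/2)*137100 = 68550)
g = -1/161425 (g = 1/(-229975 + 68550) = 1/(-161425) = -1/161425 ≈ -6.1948e-6)
b = -142 (b = (80 - 222)*1 = -142*1 = -142)
V = -1/161425 ≈ -6.1948e-6
(-100000 + V) + b = (-100000 - 1/161425) - 142 = -16142500001/161425 - 142 = -16165422351/161425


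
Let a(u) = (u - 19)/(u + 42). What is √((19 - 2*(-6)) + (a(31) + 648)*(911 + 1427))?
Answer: √8075776183/73 ≈ 1231.0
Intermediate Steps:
a(u) = (-19 + u)/(42 + u)
√((19 - 2*(-6)) + (a(31) + 648)*(911 + 1427)) = √((19 - 2*(-6)) + ((-19 + 31)/(42 + 31) + 648)*(911 + 1427)) = √((19 + 12) + (12/73 + 648)*2338) = √(31 + ((1/73)*12 + 648)*2338) = √(31 + (12/73 + 648)*2338) = √(31 + (47316/73)*2338) = √(31 + 110624808/73) = √(110627071/73) = √8075776183/73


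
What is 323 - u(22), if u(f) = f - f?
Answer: 323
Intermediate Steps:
u(f) = 0
323 - u(22) = 323 - 1*0 = 323 + 0 = 323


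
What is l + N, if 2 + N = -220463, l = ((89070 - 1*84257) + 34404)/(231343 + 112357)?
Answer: -75773781283/343700 ≈ -2.2047e+5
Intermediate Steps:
l = 39217/343700 (l = ((89070 - 84257) + 34404)/343700 = (4813 + 34404)*(1/343700) = 39217*(1/343700) = 39217/343700 ≈ 0.11410)
N = -220465 (N = -2 - 220463 = -220465)
l + N = 39217/343700 - 220465 = -75773781283/343700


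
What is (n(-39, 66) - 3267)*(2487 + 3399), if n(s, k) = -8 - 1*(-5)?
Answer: -19247220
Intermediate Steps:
n(s, k) = -3 (n(s, k) = -8 + 5 = -3)
(n(-39, 66) - 3267)*(2487 + 3399) = (-3 - 3267)*(2487 + 3399) = -3270*5886 = -19247220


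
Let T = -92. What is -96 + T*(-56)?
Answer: 5056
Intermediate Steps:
-96 + T*(-56) = -96 - 92*(-56) = -96 + 5152 = 5056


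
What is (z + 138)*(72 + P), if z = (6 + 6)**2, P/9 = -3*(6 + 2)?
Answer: -40608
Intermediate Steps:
P = -216 (P = 9*(-3*(6 + 2)) = 9*(-3*8) = 9*(-24) = -216)
z = 144 (z = 12**2 = 144)
(z + 138)*(72 + P) = (144 + 138)*(72 - 216) = 282*(-144) = -40608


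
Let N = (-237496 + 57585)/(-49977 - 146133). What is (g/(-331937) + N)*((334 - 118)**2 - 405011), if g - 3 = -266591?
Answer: -8027129802559577/13019233014 ≈ -6.1656e+5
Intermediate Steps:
g = -266588 (g = 3 - 266591 = -266588)
N = 179911/196110 (N = -179911/(-196110) = -179911*(-1/196110) = 179911/196110 ≈ 0.91740)
(g/(-331937) + N)*((334 - 118)**2 - 405011) = (-266588/(-331937) + 179911/196110)*((334 - 118)**2 - 405011) = (-266588*(-1/331937) + 179911/196110)*(216**2 - 405011) = (266588/331937 + 179911/196110)*(46656 - 405011) = (111999690287/65096165070)*(-358355) = -8027129802559577/13019233014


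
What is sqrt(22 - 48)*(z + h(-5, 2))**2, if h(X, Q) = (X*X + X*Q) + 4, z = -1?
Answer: 324*I*sqrt(26) ≈ 1652.1*I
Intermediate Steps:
h(X, Q) = 4 + X**2 + Q*X (h(X, Q) = (X**2 + Q*X) + 4 = 4 + X**2 + Q*X)
sqrt(22 - 48)*(z + h(-5, 2))**2 = sqrt(22 - 48)*(-1 + (4 + (-5)**2 + 2*(-5)))**2 = sqrt(-26)*(-1 + (4 + 25 - 10))**2 = (I*sqrt(26))*(-1 + 19)**2 = (I*sqrt(26))*18**2 = (I*sqrt(26))*324 = 324*I*sqrt(26)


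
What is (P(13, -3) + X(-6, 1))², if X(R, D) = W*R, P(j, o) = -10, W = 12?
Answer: 6724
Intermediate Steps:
X(R, D) = 12*R
(P(13, -3) + X(-6, 1))² = (-10 + 12*(-6))² = (-10 - 72)² = (-82)² = 6724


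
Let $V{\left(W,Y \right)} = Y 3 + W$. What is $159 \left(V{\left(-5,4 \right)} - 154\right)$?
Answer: $-23373$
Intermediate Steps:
$V{\left(W,Y \right)} = W + 3 Y$ ($V{\left(W,Y \right)} = 3 Y + W = W + 3 Y$)
$159 \left(V{\left(-5,4 \right)} - 154\right) = 159 \left(\left(-5 + 3 \cdot 4\right) - 154\right) = 159 \left(\left(-5 + 12\right) - 154\right) = 159 \left(7 - 154\right) = 159 \left(-147\right) = -23373$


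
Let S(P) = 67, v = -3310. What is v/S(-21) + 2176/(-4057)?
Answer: -13574462/271819 ≈ -49.939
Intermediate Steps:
v/S(-21) + 2176/(-4057) = -3310/67 + 2176/(-4057) = -3310*1/67 + 2176*(-1/4057) = -3310/67 - 2176/4057 = -13574462/271819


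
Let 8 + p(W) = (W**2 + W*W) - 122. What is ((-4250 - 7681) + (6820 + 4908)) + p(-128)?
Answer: 32435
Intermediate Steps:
p(W) = -130 + 2*W**2 (p(W) = -8 + ((W**2 + W*W) - 122) = -8 + ((W**2 + W**2) - 122) = -8 + (2*W**2 - 122) = -8 + (-122 + 2*W**2) = -130 + 2*W**2)
((-4250 - 7681) + (6820 + 4908)) + p(-128) = ((-4250 - 7681) + (6820 + 4908)) + (-130 + 2*(-128)**2) = (-11931 + 11728) + (-130 + 2*16384) = -203 + (-130 + 32768) = -203 + 32638 = 32435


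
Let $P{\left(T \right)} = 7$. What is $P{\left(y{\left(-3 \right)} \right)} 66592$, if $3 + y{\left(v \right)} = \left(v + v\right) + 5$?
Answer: $466144$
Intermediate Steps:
$y{\left(v \right)} = 2 + 2 v$ ($y{\left(v \right)} = -3 + \left(\left(v + v\right) + 5\right) = -3 + \left(2 v + 5\right) = -3 + \left(5 + 2 v\right) = 2 + 2 v$)
$P{\left(y{\left(-3 \right)} \right)} 66592 = 7 \cdot 66592 = 466144$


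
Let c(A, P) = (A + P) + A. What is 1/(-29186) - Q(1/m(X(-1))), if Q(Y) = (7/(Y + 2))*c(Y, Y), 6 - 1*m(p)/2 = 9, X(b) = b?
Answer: 612895/321046 ≈ 1.9091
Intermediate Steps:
c(A, P) = P + 2*A
m(p) = -6 (m(p) = 12 - 2*9 = 12 - 18 = -6)
Q(Y) = 21*Y/(2 + Y) (Q(Y) = (7/(Y + 2))*(Y + 2*Y) = (7/(2 + Y))*(3*Y) = 21*Y/(2 + Y))
1/(-29186) - Q(1/m(X(-1))) = 1/(-29186) - 21/((-6)*(2 + 1/(-6))) = -1/29186 - 21*(-1)/(6*(2 - ⅙)) = -1/29186 - 21*(-1)/(6*11/6) = -1/29186 - 21*(-1)*6/(6*11) = -1/29186 - 1*(-21/11) = -1/29186 + 21/11 = 612895/321046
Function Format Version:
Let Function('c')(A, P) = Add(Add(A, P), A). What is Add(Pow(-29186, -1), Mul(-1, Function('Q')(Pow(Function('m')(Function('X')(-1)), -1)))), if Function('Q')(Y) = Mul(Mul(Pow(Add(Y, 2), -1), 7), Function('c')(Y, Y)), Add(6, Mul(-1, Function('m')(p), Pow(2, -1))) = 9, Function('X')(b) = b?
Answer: Rational(612895, 321046) ≈ 1.9091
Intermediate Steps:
Function('c')(A, P) = Add(P, Mul(2, A))
Function('m')(p) = -6 (Function('m')(p) = Add(12, Mul(-2, 9)) = Add(12, -18) = -6)
Function('Q')(Y) = Mul(21, Y, Pow(Add(2, Y), -1)) (Function('Q')(Y) = Mul(Mul(Pow(Add(Y, 2), -1), 7), Add(Y, Mul(2, Y))) = Mul(Mul(Pow(Add(2, Y), -1), 7), Mul(3, Y)) = Mul(Mul(7, Pow(Add(2, Y), -1)), Mul(3, Y)) = Mul(21, Y, Pow(Add(2, Y), -1)))
Add(Pow(-29186, -1), Mul(-1, Function('Q')(Pow(Function('m')(Function('X')(-1)), -1)))) = Add(Pow(-29186, -1), Mul(-1, Mul(21, Pow(-6, -1), Pow(Add(2, Pow(-6, -1)), -1)))) = Add(Rational(-1, 29186), Mul(-1, Mul(21, Rational(-1, 6), Pow(Add(2, Rational(-1, 6)), -1)))) = Add(Rational(-1, 29186), Mul(-1, Mul(21, Rational(-1, 6), Pow(Rational(11, 6), -1)))) = Add(Rational(-1, 29186), Mul(-1, Mul(21, Rational(-1, 6), Rational(6, 11)))) = Add(Rational(-1, 29186), Mul(-1, Rational(-21, 11))) = Add(Rational(-1, 29186), Rational(21, 11)) = Rational(612895, 321046)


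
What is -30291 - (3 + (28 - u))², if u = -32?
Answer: -34260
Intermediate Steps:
-30291 - (3 + (28 - u))² = -30291 - (3 + (28 - 1*(-32)))² = -30291 - (3 + (28 + 32))² = -30291 - (3 + 60)² = -30291 - 1*63² = -30291 - 1*3969 = -30291 - 3969 = -34260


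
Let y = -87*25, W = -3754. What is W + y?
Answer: -5929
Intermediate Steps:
y = -2175
W + y = -3754 - 2175 = -5929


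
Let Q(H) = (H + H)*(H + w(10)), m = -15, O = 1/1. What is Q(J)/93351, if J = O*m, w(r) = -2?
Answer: 170/31117 ≈ 0.0054632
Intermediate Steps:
O = 1
J = -15 (J = 1*(-15) = -15)
Q(H) = 2*H*(-2 + H) (Q(H) = (H + H)*(H - 2) = (2*H)*(-2 + H) = 2*H*(-2 + H))
Q(J)/93351 = (2*(-15)*(-2 - 15))/93351 = (2*(-15)*(-17))*(1/93351) = 510*(1/93351) = 170/31117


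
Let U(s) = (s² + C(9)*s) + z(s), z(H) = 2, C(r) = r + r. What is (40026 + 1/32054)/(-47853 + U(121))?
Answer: -1282993405/994699728 ≈ -1.2898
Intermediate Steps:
C(r) = 2*r
U(s) = 2 + s² + 18*s (U(s) = (s² + (2*9)*s) + 2 = (s² + 18*s) + 2 = 2 + s² + 18*s)
(40026 + 1/32054)/(-47853 + U(121)) = (40026 + 1/32054)/(-47853 + (2 + 121² + 18*121)) = (40026 + 1/32054)/(-47853 + (2 + 14641 + 2178)) = 1282993405/(32054*(-47853 + 16821)) = (1282993405/32054)/(-31032) = (1282993405/32054)*(-1/31032) = -1282993405/994699728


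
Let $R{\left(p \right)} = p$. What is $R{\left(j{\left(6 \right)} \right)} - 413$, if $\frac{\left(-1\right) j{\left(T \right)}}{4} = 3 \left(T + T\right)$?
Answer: $-557$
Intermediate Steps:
$j{\left(T \right)} = - 24 T$ ($j{\left(T \right)} = - 4 \cdot 3 \left(T + T\right) = - 4 \cdot 3 \cdot 2 T = - 4 \cdot 6 T = - 24 T$)
$R{\left(j{\left(6 \right)} \right)} - 413 = \left(-24\right) 6 - 413 = -144 - 413 = -557$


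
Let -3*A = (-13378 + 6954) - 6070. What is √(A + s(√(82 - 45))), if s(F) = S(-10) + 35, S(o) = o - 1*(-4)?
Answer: √37743/3 ≈ 64.759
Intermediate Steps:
S(o) = 4 + o (S(o) = o + 4 = 4 + o)
s(F) = 29 (s(F) = (4 - 10) + 35 = -6 + 35 = 29)
A = 12494/3 (A = -((-13378 + 6954) - 6070)/3 = -(-6424 - 6070)/3 = -⅓*(-12494) = 12494/3 ≈ 4164.7)
√(A + s(√(82 - 45))) = √(12494/3 + 29) = √(12581/3) = √37743/3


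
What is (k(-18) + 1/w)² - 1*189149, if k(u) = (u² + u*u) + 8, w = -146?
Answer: 5140950541/21316 ≈ 2.4118e+5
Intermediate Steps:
k(u) = 8 + 2*u² (k(u) = (u² + u²) + 8 = 2*u² + 8 = 8 + 2*u²)
(k(-18) + 1/w)² - 1*189149 = ((8 + 2*(-18)²) + 1/(-146))² - 1*189149 = ((8 + 2*324) - 1/146)² - 189149 = ((8 + 648) - 1/146)² - 189149 = (656 - 1/146)² - 189149 = (95775/146)² - 189149 = 9172850625/21316 - 189149 = 5140950541/21316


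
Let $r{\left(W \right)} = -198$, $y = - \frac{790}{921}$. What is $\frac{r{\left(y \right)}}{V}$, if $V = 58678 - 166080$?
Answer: $\frac{99}{53701} \approx 0.0018435$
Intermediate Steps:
$y = - \frac{790}{921}$ ($y = \left(-790\right) \frac{1}{921} = - \frac{790}{921} \approx -0.85776$)
$V = -107402$ ($V = 58678 - 166080 = -107402$)
$\frac{r{\left(y \right)}}{V} = - \frac{198}{-107402} = \left(-198\right) \left(- \frac{1}{107402}\right) = \frac{99}{53701}$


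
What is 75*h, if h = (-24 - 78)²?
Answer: 780300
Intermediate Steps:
h = 10404 (h = (-102)² = 10404)
75*h = 75*10404 = 780300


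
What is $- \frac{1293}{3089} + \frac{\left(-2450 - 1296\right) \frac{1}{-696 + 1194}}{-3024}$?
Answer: $- \frac{967812271}{2325942864} \approx -0.41609$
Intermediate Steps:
$- \frac{1293}{3089} + \frac{\left(-2450 - 1296\right) \frac{1}{-696 + 1194}}{-3024} = \left(-1293\right) \frac{1}{3089} + - \frac{3746}{498} \left(- \frac{1}{3024}\right) = - \frac{1293}{3089} + \left(-3746\right) \frac{1}{498} \left(- \frac{1}{3024}\right) = - \frac{1293}{3089} - - \frac{1873}{752976} = - \frac{1293}{3089} + \frac{1873}{752976} = - \frac{967812271}{2325942864}$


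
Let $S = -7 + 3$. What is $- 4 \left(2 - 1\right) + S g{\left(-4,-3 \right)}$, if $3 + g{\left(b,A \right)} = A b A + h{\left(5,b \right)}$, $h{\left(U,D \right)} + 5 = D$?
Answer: $188$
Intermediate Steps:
$h{\left(U,D \right)} = -5 + D$
$S = -4$
$g{\left(b,A \right)} = -8 + b + b A^{2}$ ($g{\left(b,A \right)} = -3 + \left(A b A + \left(-5 + b\right)\right) = -3 + \left(b A^{2} + \left(-5 + b\right)\right) = -3 + \left(-5 + b + b A^{2}\right) = -8 + b + b A^{2}$)
$- 4 \left(2 - 1\right) + S g{\left(-4,-3 \right)} = - 4 \left(2 - 1\right) - 4 \left(-8 - 4 - 4 \left(-3\right)^{2}\right) = \left(-4\right) 1 - 4 \left(-8 - 4 - 36\right) = -4 - 4 \left(-8 - 4 - 36\right) = -4 - -192 = -4 + 192 = 188$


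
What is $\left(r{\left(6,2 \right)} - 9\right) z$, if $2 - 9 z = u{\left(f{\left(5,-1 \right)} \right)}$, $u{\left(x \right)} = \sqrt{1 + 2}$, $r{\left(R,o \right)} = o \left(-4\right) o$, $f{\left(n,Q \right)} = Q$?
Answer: $- \frac{50}{9} + \frac{25 \sqrt{3}}{9} \approx -0.7443$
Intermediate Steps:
$r{\left(R,o \right)} = - 4 o^{2}$ ($r{\left(R,o \right)} = - 4 o o = - 4 o^{2}$)
$u{\left(x \right)} = \sqrt{3}$
$z = \frac{2}{9} - \frac{\sqrt{3}}{9} \approx 0.029772$
$\left(r{\left(6,2 \right)} - 9\right) z = \left(- 4 \cdot 2^{2} - 9\right) \left(\frac{2}{9} - \frac{\sqrt{3}}{9}\right) = \left(\left(-4\right) 4 - 9\right) \left(\frac{2}{9} - \frac{\sqrt{3}}{9}\right) = \left(-16 - 9\right) \left(\frac{2}{9} - \frac{\sqrt{3}}{9}\right) = - 25 \left(\frac{2}{9} - \frac{\sqrt{3}}{9}\right) = - \frac{50}{9} + \frac{25 \sqrt{3}}{9}$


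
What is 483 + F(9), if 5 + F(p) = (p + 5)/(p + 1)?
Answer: 2397/5 ≈ 479.40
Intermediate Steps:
F(p) = -5 + (5 + p)/(1 + p) (F(p) = -5 + (p + 5)/(p + 1) = -5 + (5 + p)/(1 + p))
483 + F(9) = 483 - 4*9/(1 + 9) = 483 - 4*9/10 = 483 - 4*9*⅒ = 483 - 18/5 = 2397/5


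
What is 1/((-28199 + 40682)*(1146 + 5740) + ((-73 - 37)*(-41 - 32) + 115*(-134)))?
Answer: 1/85950558 ≈ 1.1635e-8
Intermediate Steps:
1/((-28199 + 40682)*(1146 + 5740) + ((-73 - 37)*(-41 - 32) + 115*(-134))) = 1/(12483*6886 + (-110*(-73) - 15410)) = 1/(85957938 + (8030 - 15410)) = 1/(85957938 - 7380) = 1/85950558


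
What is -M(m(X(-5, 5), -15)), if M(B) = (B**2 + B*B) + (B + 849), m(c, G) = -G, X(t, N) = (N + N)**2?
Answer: -1314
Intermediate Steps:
X(t, N) = 4*N**2 (X(t, N) = (2*N)**2 = 4*N**2)
M(B) = 849 + B + 2*B**2 (M(B) = (B**2 + B**2) + (849 + B) = 2*B**2 + (849 + B) = 849 + B + 2*B**2)
-M(m(X(-5, 5), -15)) = -(849 - 1*(-15) + 2*(-1*(-15))**2) = -(849 + 15 + 2*15**2) = -(849 + 15 + 2*225) = -(849 + 15 + 450) = -1*1314 = -1314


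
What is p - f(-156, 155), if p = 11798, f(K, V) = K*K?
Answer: -12538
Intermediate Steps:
f(K, V) = K²
p - f(-156, 155) = 11798 - 1*(-156)² = 11798 - 1*24336 = 11798 - 24336 = -12538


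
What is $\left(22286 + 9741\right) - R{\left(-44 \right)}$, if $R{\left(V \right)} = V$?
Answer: $32071$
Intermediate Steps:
$\left(22286 + 9741\right) - R{\left(-44 \right)} = \left(22286 + 9741\right) - -44 = 32027 + 44 = 32071$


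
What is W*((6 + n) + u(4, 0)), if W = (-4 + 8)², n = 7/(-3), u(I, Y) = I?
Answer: 368/3 ≈ 122.67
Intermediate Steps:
n = -7/3 (n = 7*(-⅓) = -7/3 ≈ -2.3333)
W = 16 (W = 4² = 16)
W*((6 + n) + u(4, 0)) = 16*((6 - 7/3) + 4) = 16*(11/3 + 4) = 16*(23/3) = 368/3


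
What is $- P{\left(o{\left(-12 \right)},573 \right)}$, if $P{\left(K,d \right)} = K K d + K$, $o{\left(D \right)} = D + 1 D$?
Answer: $-330024$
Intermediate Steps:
$o{\left(D \right)} = 2 D$ ($o{\left(D \right)} = D + D = 2 D$)
$P{\left(K,d \right)} = K + d K^{2}$ ($P{\left(K,d \right)} = K^{2} d + K = d K^{2} + K = K + d K^{2}$)
$- P{\left(o{\left(-12 \right)},573 \right)} = - 2 \left(-12\right) \left(1 + 2 \left(-12\right) 573\right) = - \left(-24\right) \left(1 - 13752\right) = - \left(-24\right) \left(-13751\right) = \left(-1\right) 330024 = -330024$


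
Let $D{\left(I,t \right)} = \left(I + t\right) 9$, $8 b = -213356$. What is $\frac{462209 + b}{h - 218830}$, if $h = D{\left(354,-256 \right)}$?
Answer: $- \frac{37873}{18952} \approx -1.9984$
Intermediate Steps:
$b = - \frac{53339}{2}$ ($b = \frac{1}{8} \left(-213356\right) = - \frac{53339}{2} \approx -26670.0$)
$D{\left(I,t \right)} = 9 I + 9 t$
$h = 882$ ($h = 9 \cdot 354 + 9 \left(-256\right) = 3186 - 2304 = 882$)
$\frac{462209 + b}{h - 218830} = \frac{462209 - \frac{53339}{2}}{882 - 218830} = \frac{871079}{2 \left(-217948\right)} = \frac{871079}{2} \left(- \frac{1}{217948}\right) = - \frac{37873}{18952}$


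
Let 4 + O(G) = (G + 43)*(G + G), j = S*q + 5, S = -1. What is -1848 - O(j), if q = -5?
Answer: -2904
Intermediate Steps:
j = 10 (j = -1*(-5) + 5 = 5 + 5 = 10)
O(G) = -4 + 2*G*(43 + G) (O(G) = -4 + (G + 43)*(G + G) = -4 + (43 + G)*(2*G) = -4 + 2*G*(43 + G))
-1848 - O(j) = -1848 - (-4 + 2*10² + 86*10) = -1848 - (-4 + 2*100 + 860) = -1848 - (-4 + 200 + 860) = -1848 - 1*1056 = -1848 - 1056 = -2904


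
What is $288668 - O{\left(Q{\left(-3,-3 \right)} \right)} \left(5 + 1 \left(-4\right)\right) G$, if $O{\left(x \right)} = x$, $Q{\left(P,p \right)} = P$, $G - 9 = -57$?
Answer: $288524$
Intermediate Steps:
$G = -48$ ($G = 9 - 57 = -48$)
$288668 - O{\left(Q{\left(-3,-3 \right)} \right)} \left(5 + 1 \left(-4\right)\right) G = 288668 - - 3 \left(5 + 1 \left(-4\right)\right) \left(-48\right) = 288668 - - 3 \left(5 - 4\right) \left(-48\right) = 288668 - \left(-3\right) 1 \left(-48\right) = 288668 - \left(-3\right) \left(-48\right) = 288668 - 144 = 288524$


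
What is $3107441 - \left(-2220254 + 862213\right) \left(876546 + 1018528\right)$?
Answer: $2573591297475$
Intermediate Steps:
$3107441 - \left(-2220254 + 862213\right) \left(876546 + 1018528\right) = 3107441 - \left(-1358041\right) 1895074 = 3107441 - -2573588190034 = 3107441 + 2573588190034 = 2573591297475$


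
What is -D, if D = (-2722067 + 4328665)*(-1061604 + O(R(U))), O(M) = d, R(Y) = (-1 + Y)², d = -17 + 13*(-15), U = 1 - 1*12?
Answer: 1705911461968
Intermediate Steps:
U = -11 (U = 1 - 12 = -11)
d = -212 (d = -17 - 195 = -212)
O(M) = -212
D = -1705911461968 (D = (-2722067 + 4328665)*(-1061604 - 212) = 1606598*(-1061816) = -1705911461968)
-D = -1*(-1705911461968) = 1705911461968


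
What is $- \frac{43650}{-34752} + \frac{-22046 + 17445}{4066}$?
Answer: $\frac{13697}{110048} \approx 0.12446$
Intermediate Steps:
$- \frac{43650}{-34752} + \frac{-22046 + 17445}{4066} = \left(-43650\right) \left(- \frac{1}{34752}\right) - \frac{43}{38} = \frac{7275}{5792} - \frac{43}{38} = \frac{13697}{110048}$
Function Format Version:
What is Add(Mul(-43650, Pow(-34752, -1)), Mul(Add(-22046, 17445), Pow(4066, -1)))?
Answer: Rational(13697, 110048) ≈ 0.12446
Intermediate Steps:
Add(Mul(-43650, Pow(-34752, -1)), Mul(Add(-22046, 17445), Pow(4066, -1))) = Add(Mul(-43650, Rational(-1, 34752)), Mul(-4601, Rational(1, 4066))) = Add(Rational(7275, 5792), Rational(-43, 38)) = Rational(13697, 110048)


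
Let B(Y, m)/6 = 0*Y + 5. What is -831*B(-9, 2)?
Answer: -24930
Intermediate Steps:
B(Y, m) = 30 (B(Y, m) = 6*(0*Y + 5) = 6*(0 + 5) = 6*5 = 30)
-831*B(-9, 2) = -831*30 = -24930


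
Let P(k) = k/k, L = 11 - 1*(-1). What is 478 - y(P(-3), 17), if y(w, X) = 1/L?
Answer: 5735/12 ≈ 477.92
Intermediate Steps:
L = 12 (L = 11 + 1 = 12)
P(k) = 1
y(w, X) = 1/12
478 - y(P(-3), 17) = 478 - 1*1/12 = 478 - 1/12 = 5735/12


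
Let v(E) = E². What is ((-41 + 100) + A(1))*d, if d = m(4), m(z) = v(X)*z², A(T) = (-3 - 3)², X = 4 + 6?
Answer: 152000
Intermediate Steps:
X = 10
A(T) = 36 (A(T) = (-6)² = 36)
m(z) = 100*z² (m(z) = 10²*z² = 100*z²)
d = 1600 (d = 100*4² = 100*16 = 1600)
((-41 + 100) + A(1))*d = ((-41 + 100) + 36)*1600 = (59 + 36)*1600 = 95*1600 = 152000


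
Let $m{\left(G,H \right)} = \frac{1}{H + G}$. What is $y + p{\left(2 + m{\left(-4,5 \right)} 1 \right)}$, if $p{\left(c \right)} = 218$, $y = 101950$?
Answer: $102168$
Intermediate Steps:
$m{\left(G,H \right)} = \frac{1}{G + H}$
$y + p{\left(2 + m{\left(-4,5 \right)} 1 \right)} = 101950 + 218 = 102168$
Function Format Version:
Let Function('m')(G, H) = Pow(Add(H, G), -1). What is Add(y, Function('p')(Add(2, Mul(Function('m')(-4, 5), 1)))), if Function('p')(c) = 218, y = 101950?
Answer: 102168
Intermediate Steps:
Function('m')(G, H) = Pow(Add(G, H), -1)
Add(y, Function('p')(Add(2, Mul(Function('m')(-4, 5), 1)))) = Add(101950, 218) = 102168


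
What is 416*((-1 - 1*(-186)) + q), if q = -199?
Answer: -5824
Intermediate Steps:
416*((-1 - 1*(-186)) + q) = 416*((-1 - 1*(-186)) - 199) = 416*((-1 + 186) - 199) = 416*(185 - 199) = 416*(-14) = -5824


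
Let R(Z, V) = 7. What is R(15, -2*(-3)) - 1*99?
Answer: -92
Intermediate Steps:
R(15, -2*(-3)) - 1*99 = 7 - 1*99 = 7 - 99 = -92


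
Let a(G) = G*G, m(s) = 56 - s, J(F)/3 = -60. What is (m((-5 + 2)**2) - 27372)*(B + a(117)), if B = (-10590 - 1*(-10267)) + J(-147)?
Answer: -360307450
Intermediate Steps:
J(F) = -180 (J(F) = 3*(-60) = -180)
a(G) = G**2
B = -503 (B = (-10590 - 1*(-10267)) - 180 = (-10590 + 10267) - 180 = -323 - 180 = -503)
(m((-5 + 2)**2) - 27372)*(B + a(117)) = ((56 - (-5 + 2)**2) - 27372)*(-503 + 117**2) = ((56 - 1*(-3)**2) - 27372)*(-503 + 13689) = ((56 - 1*9) - 27372)*13186 = ((56 - 9) - 27372)*13186 = (47 - 27372)*13186 = -27325*13186 = -360307450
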